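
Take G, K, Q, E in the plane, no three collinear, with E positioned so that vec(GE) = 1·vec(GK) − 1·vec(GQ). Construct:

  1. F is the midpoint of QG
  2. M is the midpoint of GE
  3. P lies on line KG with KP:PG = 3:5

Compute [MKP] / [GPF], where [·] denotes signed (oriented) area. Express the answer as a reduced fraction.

Set G = (0, 0), K = (1, 0), Q = (0, 1), E = (1, -1); any affine frame gives the same invariant.
1. F is the midpoint of QG ⇒ F = (0, 1/2)
2. M is the midpoint of GE ⇒ M = (1/2, -1/2)
3. P lies on line KG with KP:PG = 3:5 ⇒ P = (5/8, 0)
2·[MKP] = 3/16, 2·[GPF] = 5/16
[MKP]:[GPF] = 3/16:5/16 = 3/5

[MKP]:[GPF] = 3/5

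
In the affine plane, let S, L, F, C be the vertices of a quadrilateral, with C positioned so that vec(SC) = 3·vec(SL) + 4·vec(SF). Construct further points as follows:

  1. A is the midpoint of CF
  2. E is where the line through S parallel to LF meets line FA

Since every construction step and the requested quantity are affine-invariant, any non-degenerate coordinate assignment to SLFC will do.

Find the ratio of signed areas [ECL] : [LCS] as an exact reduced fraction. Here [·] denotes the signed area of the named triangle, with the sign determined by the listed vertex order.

Choose coordinates S = (0, 0), L = (1, 0), F = (0, 1), C = (3, 4).
1. A is the midpoint of CF ⇒ A = (3/2, 5/2)
2. E is where the line through S parallel to LF meets line FA ⇒ E = (-1/2, 1/2)
2·[ECL] = -7, 2·[LCS] = 4
[ECL]:[LCS] = -7:4 = -7/4

[ECL]:[LCS] = -7/4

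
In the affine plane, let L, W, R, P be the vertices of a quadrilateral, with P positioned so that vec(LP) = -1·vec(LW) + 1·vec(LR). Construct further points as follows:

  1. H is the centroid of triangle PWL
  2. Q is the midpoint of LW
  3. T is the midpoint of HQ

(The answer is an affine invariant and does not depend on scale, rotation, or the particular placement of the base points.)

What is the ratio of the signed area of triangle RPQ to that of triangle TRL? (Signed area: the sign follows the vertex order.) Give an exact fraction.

Assign L = (0, 0), W = (1, 0), R = (0, 1), P = (-1, 1) — the answer is frame-independent, so this choice is without loss of generality.
1. H is the centroid of triangle PWL ⇒ H = (0, 1/3)
2. Q is the midpoint of LW ⇒ Q = (1/2, 0)
3. T is the midpoint of HQ ⇒ T = (1/4, 1/6)
2·[RPQ] = 1, 2·[TRL] = 1/4
[RPQ]:[TRL] = 1:1/4 = 4

[RPQ]:[TRL] = 4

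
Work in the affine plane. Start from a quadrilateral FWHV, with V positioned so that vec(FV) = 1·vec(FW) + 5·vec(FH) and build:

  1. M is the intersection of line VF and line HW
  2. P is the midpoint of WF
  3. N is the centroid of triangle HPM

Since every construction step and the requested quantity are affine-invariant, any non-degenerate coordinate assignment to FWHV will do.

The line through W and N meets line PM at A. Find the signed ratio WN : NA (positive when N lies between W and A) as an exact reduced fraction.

Choose coordinates F = (0, 0), W = (1, 0), H = (0, 1), V = (1, 5).
1. M is the intersection of line VF and line HW ⇒ M = (1/6, 5/6)
2. P is the midpoint of WF ⇒ P = (1/2, 0)
3. N is the centroid of triangle HPM ⇒ N = (2/9, 11/18)
line WN meets PM at A = (13/48, 55/96)
N = W + t·(A−W) with t = 16/15, so WN:NA = 16/15:-1/15

WN:NA = -16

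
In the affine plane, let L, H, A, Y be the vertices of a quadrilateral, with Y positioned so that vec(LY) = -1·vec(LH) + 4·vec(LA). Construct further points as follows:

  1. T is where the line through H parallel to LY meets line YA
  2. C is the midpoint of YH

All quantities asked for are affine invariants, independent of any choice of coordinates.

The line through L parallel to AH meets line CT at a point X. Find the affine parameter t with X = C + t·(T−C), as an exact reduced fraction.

Work in coordinates with L = (0, 0), H = (1, 0), A = (0, 1), Y = (-1, 4).
1. T is where the line through H parallel to LY meets line YA ⇒ T = (3, -8)
2. C is the midpoint of YH ⇒ C = (0, 2)
through L parallel to AH: direction (1, -1); meets CT at X = (6/7, -6/7)
X = C + t·(T−C) with t = 2/7

t = 2/7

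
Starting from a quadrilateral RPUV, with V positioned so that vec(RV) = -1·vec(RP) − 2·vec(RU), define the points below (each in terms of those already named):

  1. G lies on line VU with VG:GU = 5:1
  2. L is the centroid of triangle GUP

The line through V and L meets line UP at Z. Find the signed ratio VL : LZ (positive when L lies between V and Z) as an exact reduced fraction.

VL:LZ = 17

Assign R = (0, 0), P = (1, 0), U = (0, 1), V = (-1, -2) — the answer is frame-independent, so this choice is without loss of generality.
1. G lies on line VU with VG:GU = 5:1 ⇒ G = (-1/6, 1/2)
2. L is the centroid of triangle GUP ⇒ L = (5/18, 1/2)
line VL meets UP at Z = (6/17, 11/17)
L = V + t·(Z−V) with t = 17/18, so VL:LZ = 17/18:1/18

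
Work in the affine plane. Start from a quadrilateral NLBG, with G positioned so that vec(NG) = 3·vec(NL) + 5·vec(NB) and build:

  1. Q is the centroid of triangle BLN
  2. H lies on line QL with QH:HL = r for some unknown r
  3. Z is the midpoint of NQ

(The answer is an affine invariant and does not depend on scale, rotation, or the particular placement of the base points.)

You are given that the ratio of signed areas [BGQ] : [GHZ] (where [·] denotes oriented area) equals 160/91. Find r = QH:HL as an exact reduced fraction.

Work in coordinates with N = (0, 0), L = (1, 0), B = (0, 1), G = (3, 5).
1. Q is the centroid of triangle BLN ⇒ Q = (1/3, 1/3)
2. With QH:HL = r, write λ = r/(r+1) so H = Q + λ·(L−Q); H is affine-linear in λ
3. Z is the midpoint of NQ ⇒ Z = (1/6, 1/6)
Every point depending on H is an affine combination of H and λ-independent points, so each such coordinate is linear in λ; the λ² term in each signed area is a multiple of (L−Q)×(L−Q) = 0, so 2·[BGQ] and 2·[GHZ] are each linear in λ. Evaluating at λ=0 and λ=1:
  2·[BGQ] = -10/3,   2·[GHZ] = -25/6·λ − 1/3
So [BGQ]:[GHZ] = (-10/3) / (-25/6·λ − 1/3). Setting this equal to 160/91:
  -10/3 = 160/91·(-25/6·λ − 1/3)  ⇒  λ = 3/8
Then r = λ/(1−λ) = (3/8)/(5/8) = 3/5. Check: with r = 3/5, H = (7/12, 5/24) and [BGQ]:[GHZ] = 160/91 as required.

r = 3/5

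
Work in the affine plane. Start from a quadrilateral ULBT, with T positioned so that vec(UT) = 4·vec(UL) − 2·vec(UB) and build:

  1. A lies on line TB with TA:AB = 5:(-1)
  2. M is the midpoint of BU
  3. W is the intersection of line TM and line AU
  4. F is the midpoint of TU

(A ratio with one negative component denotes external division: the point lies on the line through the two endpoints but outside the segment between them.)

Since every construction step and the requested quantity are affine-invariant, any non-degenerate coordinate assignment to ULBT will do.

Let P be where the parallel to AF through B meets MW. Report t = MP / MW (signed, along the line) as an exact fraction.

t = -27/7

Choose coordinates U = (0, 0), L = (1, 0), B = (0, 1), T = (4, -2).
1. A lies on line TB with TA:AB = 5:(-1) ⇒ A = (-1, 7/4)
2. M is the midpoint of BU ⇒ M = (0, 1/2)
3. W is the intersection of line TM and line AU ⇒ W = (-4/9, 7/9)
4. F is the midpoint of TU ⇒ F = (2, -1)
through B parallel to AF: direction (3, -11/4); meets MW at P = (12/7, -4/7)
P = M + t·(W−M) with t = -27/7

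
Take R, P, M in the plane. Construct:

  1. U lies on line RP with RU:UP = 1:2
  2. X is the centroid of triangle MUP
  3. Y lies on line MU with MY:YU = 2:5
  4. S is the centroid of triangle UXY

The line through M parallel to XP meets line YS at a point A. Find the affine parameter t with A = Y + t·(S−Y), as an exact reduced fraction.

Work in coordinates with R = (0, 0), P = (1, 0), M = (0, 1).
1. U lies on line RP with RU:UP = 1:2 ⇒ U = (1/3, 0)
2. X is the centroid of triangle MUP ⇒ X = (4/9, 1/3)
3. Y lies on line MU with MY:YU = 2:5 ⇒ Y = (2/21, 5/7)
4. S is the centroid of triangle UXY ⇒ S = (55/189, 22/63)
through M parallel to XP: direction (5/9, -1/3); meets YS at A = (-10/117, 41/39)
A = Y + t·(S−Y) with t = -12/13

t = -12/13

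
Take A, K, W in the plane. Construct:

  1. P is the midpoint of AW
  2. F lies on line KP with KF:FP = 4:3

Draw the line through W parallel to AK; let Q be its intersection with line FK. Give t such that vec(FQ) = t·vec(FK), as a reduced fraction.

t = -5/2

Set A = (0, 0), K = (1, 0), W = (0, 1); any affine frame gives the same invariant.
1. P is the midpoint of AW ⇒ P = (0, 1/2)
2. F lies on line KP with KF:FP = 4:3 ⇒ F = (3/7, 2/7)
through W parallel to AK: direction (1, 0); meets FK at Q = (-1, 1)
Q = F + t·(K−F) with t = -5/2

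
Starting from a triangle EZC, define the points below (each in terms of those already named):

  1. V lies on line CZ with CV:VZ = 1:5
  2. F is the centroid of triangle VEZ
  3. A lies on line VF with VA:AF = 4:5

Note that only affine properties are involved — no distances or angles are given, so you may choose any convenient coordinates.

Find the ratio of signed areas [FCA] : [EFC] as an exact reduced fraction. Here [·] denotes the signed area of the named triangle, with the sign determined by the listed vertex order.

Choose coordinates E = (0, 0), Z = (1, 0), C = (0, 1).
1. V lies on line CZ with CV:VZ = 1:5 ⇒ V = (1/6, 5/6)
2. F is the centroid of triangle VEZ ⇒ F = (7/18, 5/18)
3. A lies on line VF with VA:AF = 4:5 ⇒ A = (43/162, 95/162)
2·[FCA] = -5/162, 2·[EFC] = 7/18
[FCA]:[EFC] = -5/162:7/18 = -5/63

[FCA]:[EFC] = -5/63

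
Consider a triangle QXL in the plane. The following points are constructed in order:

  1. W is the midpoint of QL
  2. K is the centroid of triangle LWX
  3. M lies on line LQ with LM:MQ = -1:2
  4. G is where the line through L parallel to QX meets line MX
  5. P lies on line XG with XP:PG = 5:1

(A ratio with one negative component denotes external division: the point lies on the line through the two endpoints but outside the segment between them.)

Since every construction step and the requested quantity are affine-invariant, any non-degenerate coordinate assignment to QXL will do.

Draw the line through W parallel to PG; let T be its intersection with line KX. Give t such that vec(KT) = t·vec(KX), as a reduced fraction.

t = -4/5

Assign Q = (0, 0), X = (1, 0), L = (0, 1) — the answer is frame-independent, so this choice is without loss of generality.
1. W is the midpoint of QL ⇒ W = (0, 1/2)
2. K is the centroid of triangle LWX ⇒ K = (1/3, 1/2)
3. M lies on line LQ with LM:MQ = -1:2 ⇒ M = (0, 2)
4. G is where the line through L parallel to QX meets line MX ⇒ G = (1/2, 1)
5. P lies on line XG with XP:PG = 5:1 ⇒ P = (7/12, 5/6)
through W parallel to PG: direction (-1/12, 1/6); meets KX at T = (-1/5, 9/10)
T = K + t·(X−K) with t = -4/5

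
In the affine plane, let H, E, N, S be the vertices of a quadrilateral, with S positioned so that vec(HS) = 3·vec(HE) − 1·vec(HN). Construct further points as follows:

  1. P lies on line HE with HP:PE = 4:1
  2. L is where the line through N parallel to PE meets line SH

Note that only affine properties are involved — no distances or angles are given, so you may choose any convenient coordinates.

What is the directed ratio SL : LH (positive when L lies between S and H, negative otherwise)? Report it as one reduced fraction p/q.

SL:LH = -2

Assign H = (0, 0), E = (1, 0), N = (0, 1), S = (3, -1) — the answer is frame-independent, so this choice is without loss of generality.
1. P lies on line HE with HP:PE = 4:1 ⇒ P = (4/5, 0)
2. L is where the line through N parallel to PE meets line SH ⇒ L = (-3, 1)
L = S + t·(H−S) with t = 2, so SL:LH = t:(1−t) = 2:-1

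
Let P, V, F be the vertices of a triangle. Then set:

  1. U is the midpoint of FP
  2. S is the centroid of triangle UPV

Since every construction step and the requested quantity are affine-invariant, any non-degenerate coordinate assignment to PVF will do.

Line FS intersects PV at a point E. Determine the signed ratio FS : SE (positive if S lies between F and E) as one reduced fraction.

Work in coordinates with P = (0, 0), V = (1, 0), F = (0, 1).
1. U is the midpoint of FP ⇒ U = (0, 1/2)
2. S is the centroid of triangle UPV ⇒ S = (1/3, 1/6)
line FS meets PV at E = (2/5, 0)
S = F + t·(E−F) with t = 5/6, so FS:SE = 5/6:1/6

FS:SE = 5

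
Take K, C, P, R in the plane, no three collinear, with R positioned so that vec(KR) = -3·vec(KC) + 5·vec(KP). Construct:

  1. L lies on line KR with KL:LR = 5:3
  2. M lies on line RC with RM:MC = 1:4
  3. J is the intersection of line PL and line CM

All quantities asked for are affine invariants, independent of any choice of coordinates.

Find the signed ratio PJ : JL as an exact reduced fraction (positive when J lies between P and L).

PJ:JL = -8/15

Work in coordinates with K = (0, 0), C = (1, 0), P = (0, 1), R = (-3, 5).
1. L lies on line KR with KL:LR = 5:3 ⇒ L = (-15/8, 25/8)
2. M lies on line RC with RM:MC = 1:4 ⇒ M = (-11/5, 4)
3. J is the intersection of line PL and line CM ⇒ J = (15/7, -10/7)
J = P + t·(L−P) with t = -8/7, so PJ:JL = t:(1−t) = -8/7:15/7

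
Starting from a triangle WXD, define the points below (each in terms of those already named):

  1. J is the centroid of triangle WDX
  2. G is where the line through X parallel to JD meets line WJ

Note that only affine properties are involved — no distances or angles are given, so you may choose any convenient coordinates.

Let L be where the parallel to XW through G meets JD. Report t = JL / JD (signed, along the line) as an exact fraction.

Assign W = (0, 0), X = (1, 0), D = (0, 1) — the answer is frame-independent, so this choice is without loss of generality.
1. J is the centroid of triangle WDX ⇒ J = (1/3, 1/3)
2. G is where the line through X parallel to JD meets line WJ ⇒ G = (2/3, 2/3)
through G parallel to XW: direction (-1, 0); meets JD at L = (1/6, 2/3)
L = J + t·(D−J) with t = 1/2

t = 1/2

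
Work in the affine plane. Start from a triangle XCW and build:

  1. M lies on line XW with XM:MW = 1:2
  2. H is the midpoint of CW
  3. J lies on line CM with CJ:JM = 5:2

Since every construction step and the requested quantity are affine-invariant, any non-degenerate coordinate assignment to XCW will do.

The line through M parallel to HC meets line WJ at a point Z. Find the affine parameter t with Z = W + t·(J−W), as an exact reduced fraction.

t = 7/5

Choose coordinates X = (0, 0), C = (1, 0), W = (0, 1).
1. M lies on line XW with XM:MW = 1:2 ⇒ M = (0, 1/3)
2. H is the midpoint of CW ⇒ H = (1/2, 1/2)
3. J lies on line CM with CJ:JM = 5:2 ⇒ J = (2/7, 5/21)
through M parallel to HC: direction (1/2, -1/2); meets WJ at Z = (2/5, -1/15)
Z = W + t·(J−W) with t = 7/5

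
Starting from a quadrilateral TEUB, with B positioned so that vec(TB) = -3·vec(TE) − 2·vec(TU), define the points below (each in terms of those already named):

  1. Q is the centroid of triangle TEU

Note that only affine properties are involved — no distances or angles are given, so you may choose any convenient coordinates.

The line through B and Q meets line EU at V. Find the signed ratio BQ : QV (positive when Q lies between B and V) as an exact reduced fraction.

BQ:QV = 17

Choose coordinates T = (0, 0), E = (1, 0), U = (0, 1), B = (-3, -2).
1. Q is the centroid of triangle TEU ⇒ Q = (1/3, 1/3)
line BQ meets EU at V = (9/17, 8/17)
Q = B + t·(V−B) with t = 17/18, so BQ:QV = 17/18:1/18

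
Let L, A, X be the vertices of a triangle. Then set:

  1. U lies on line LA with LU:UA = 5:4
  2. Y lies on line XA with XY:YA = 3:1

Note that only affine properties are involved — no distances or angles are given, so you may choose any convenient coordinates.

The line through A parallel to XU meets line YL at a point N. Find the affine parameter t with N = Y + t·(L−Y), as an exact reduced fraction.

t = -1/8

Set L = (0, 0), A = (1, 0), X = (0, 1); any affine frame gives the same invariant.
1. U lies on line LA with LU:UA = 5:4 ⇒ U = (5/9, 0)
2. Y lies on line XA with XY:YA = 3:1 ⇒ Y = (3/4, 1/4)
through A parallel to XU: direction (5/9, -1); meets YL at N = (27/32, 9/32)
N = Y + t·(L−Y) with t = -1/8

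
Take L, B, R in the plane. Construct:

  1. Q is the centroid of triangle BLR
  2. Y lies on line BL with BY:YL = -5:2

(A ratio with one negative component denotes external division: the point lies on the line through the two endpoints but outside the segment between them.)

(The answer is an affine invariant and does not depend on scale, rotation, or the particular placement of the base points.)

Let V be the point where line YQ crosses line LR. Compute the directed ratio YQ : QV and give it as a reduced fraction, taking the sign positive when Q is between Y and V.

YQ:QV = -3

Choose coordinates L = (0, 0), B = (1, 0), R = (0, 1).
1. Q is the centroid of triangle BLR ⇒ Q = (1/3, 1/3)
2. Y lies on line BL with BY:YL = -5:2 ⇒ Y = (-2/3, 0)
line YQ meets LR at V = (0, 2/9)
Q = Y + t·(V−Y) with t = 3/2, so YQ:QV = 3/2:-1/2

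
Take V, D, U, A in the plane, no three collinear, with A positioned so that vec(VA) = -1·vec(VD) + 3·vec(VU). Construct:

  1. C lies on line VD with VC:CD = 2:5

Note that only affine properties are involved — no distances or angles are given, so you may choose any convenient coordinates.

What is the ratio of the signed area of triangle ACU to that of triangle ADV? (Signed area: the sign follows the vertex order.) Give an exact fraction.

[ACU]:[ADV] = -1/7

Choose coordinates V = (0, 0), D = (1, 0), U = (0, 1), A = (-1, 3).
1. C lies on line VD with VC:CD = 2:5 ⇒ C = (2/7, 0)
2·[ACU] = 3/7, 2·[ADV] = -3
[ACU]:[ADV] = 3/7:-3 = -1/7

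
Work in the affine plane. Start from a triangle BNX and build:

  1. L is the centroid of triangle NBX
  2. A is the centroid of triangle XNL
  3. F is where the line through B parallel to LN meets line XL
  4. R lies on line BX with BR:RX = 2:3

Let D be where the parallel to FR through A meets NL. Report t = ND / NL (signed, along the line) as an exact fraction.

Set B = (0, 0), N = (1, 0), X = (0, 1); any affine frame gives the same invariant.
1. L is the centroid of triangle NBX ⇒ L = (1/3, 1/3)
2. A is the centroid of triangle XNL ⇒ A = (4/9, 4/9)
3. F is where the line through B parallel to LN meets line XL ⇒ F = (2/3, -1/3)
4. R lies on line BX with BR:RX = 2:3 ⇒ R = (0, 2/5)
through A parallel to FR: direction (-2/3, 11/15); meets NL at D = (13/18, 5/36)
D = N + t·(L−N) with t = 5/12

t = 5/12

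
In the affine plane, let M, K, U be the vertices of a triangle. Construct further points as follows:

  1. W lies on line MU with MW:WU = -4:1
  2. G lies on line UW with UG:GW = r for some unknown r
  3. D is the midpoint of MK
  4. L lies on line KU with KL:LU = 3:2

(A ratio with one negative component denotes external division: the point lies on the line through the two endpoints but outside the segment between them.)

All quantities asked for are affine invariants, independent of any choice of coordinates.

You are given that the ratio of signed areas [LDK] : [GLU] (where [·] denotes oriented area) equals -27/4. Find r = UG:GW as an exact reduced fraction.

Set M = (0, 0), K = (1, 0), U = (0, 1); any affine frame gives the same invariant.
1. W lies on line MU with MW:WU = -4:1 ⇒ W = (0, 4/3)
2. With UG:GW = r, write λ = r/(r+1) so G = U + λ·(W−U); G is affine-linear in λ
3. D is the midpoint of MK ⇒ D = (1/2, 0)
4. L lies on line KU with KL:LU = 3:2 ⇒ L = (2/5, 3/5)
Every point depending on G is an affine combination of G and λ-independent points, so each such coordinate is linear in λ; the λ² term in each signed area is a multiple of (W−U)×(W−U) = 0, so 2·[LDK] and 2·[GLU] are each linear in λ. Evaluating at λ=0 and λ=1:
  2·[LDK] = 3/10,   2·[GLU] = -2/15·λ
So [LDK]:[GLU] = (3/10) / (-2/15·λ). Setting this equal to -27/4:
  3/10 = -27/4·(-2/15·λ)  ⇒  λ = 1/3
Then r = λ/(1−λ) = (1/3)/(2/3) = 1/2. Check: with r = 1/2, G = (0, 10/9) and [LDK]:[GLU] = -27/4 as required.

r = 1/2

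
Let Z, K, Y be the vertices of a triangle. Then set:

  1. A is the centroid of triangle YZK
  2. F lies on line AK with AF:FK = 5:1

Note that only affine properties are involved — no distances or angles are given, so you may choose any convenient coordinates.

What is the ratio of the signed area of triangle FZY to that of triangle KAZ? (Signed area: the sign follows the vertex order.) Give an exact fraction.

Work in coordinates with Z = (0, 0), K = (1, 0), Y = (0, 1).
1. A is the centroid of triangle YZK ⇒ A = (1/3, 1/3)
2. F lies on line AK with AF:FK = 5:1 ⇒ F = (8/9, 1/18)
2·[FZY] = -8/9, 2·[KAZ] = 1/3
[FZY]:[KAZ] = -8/9:1/3 = -8/3

[FZY]:[KAZ] = -8/3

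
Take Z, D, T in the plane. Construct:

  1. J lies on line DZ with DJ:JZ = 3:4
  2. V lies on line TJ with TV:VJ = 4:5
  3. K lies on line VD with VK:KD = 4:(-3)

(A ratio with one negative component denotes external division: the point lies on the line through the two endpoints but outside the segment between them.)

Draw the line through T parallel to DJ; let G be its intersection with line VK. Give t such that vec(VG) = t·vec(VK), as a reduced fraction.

t = -1/5

Set Z = (0, 0), D = (1, 0), T = (0, 1); any affine frame gives the same invariant.
1. J lies on line DZ with DJ:JZ = 3:4 ⇒ J = (4/7, 0)
2. V lies on line TJ with TV:VJ = 4:5 ⇒ V = (16/63, 5/9)
3. K lies on line VD with VK:KD = 4:(-3) ⇒ K = (68/21, -5/3)
through T parallel to DJ: direction (-3/7, 0); meets VK at G = (-12/35, 1)
G = V + t·(K−V) with t = -1/5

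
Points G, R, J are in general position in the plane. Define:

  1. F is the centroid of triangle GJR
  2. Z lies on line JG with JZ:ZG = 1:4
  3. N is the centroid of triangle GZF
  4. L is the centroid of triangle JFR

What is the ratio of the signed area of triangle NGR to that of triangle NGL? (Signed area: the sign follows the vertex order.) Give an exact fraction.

Set G = (0, 0), R = (1, 0), J = (0, 1); any affine frame gives the same invariant.
1. F is the centroid of triangle GJR ⇒ F = (1/3, 1/3)
2. Z lies on line JG with JZ:ZG = 1:4 ⇒ Z = (0, 4/5)
3. N is the centroid of triangle GZF ⇒ N = (1/9, 17/45)
4. L is the centroid of triangle JFR ⇒ L = (4/9, 4/9)
2·[NGR] = 17/45, 2·[NGL] = 16/135
[NGR]:[NGL] = 17/45:16/135 = 51/16

[NGR]:[NGL] = 51/16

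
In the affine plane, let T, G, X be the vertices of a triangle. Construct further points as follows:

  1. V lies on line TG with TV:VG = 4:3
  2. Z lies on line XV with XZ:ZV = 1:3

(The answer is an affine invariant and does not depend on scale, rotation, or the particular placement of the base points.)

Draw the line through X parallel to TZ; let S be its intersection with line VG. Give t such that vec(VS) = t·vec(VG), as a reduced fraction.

Assign T = (0, 0), G = (1, 0), X = (0, 1) — the answer is frame-independent, so this choice is without loss of generality.
1. V lies on line TG with TV:VG = 4:3 ⇒ V = (4/7, 0)
2. Z lies on line XV with XZ:ZV = 1:3 ⇒ Z = (1/7, 3/4)
through X parallel to TZ: direction (1/7, 3/4); meets VG at S = (-4/21, 0)
S = V + t·(G−V) with t = -16/9

t = -16/9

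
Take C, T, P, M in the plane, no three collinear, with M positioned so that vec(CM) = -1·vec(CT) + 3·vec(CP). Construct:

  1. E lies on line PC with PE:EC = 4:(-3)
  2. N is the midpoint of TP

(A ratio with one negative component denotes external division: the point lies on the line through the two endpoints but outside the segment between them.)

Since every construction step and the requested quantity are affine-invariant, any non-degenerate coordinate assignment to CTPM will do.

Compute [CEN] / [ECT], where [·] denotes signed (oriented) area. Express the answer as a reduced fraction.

[CEN]:[ECT] = -1/2

Work in coordinates with C = (0, 0), T = (1, 0), P = (0, 1), M = (-1, 3).
1. E lies on line PC with PE:EC = 4:(-3) ⇒ E = (0, -3)
2. N is the midpoint of TP ⇒ N = (1/2, 1/2)
2·[CEN] = 3/2, 2·[ECT] = -3
[CEN]:[ECT] = 3/2:-3 = -1/2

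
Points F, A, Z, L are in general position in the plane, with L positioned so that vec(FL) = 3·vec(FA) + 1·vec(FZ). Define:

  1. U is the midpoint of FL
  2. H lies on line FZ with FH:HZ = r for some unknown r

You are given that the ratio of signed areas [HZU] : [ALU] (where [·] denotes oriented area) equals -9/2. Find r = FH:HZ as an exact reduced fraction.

r = -1/3

Set F = (0, 0), A = (1, 0), Z = (0, 1), L = (3, 1); any affine frame gives the same invariant.
1. U is the midpoint of FL ⇒ U = (3/2, 1/2)
2. With FH:HZ = r, write λ = r/(r+1) so H = F + λ·(Z−F); H is affine-linear in λ
Every point depending on H is an affine combination of H and λ-independent points, so each such coordinate is linear in λ; the λ² term in each signed area is a multiple of (Z−F)×(Z−F) = 0, so 2·[HZU] and 2·[ALU] are each linear in λ. Evaluating at λ=0 and λ=1:
  2·[HZU] = 3/2·λ − 3/2,   2·[ALU] = 1/2
So [HZU]:[ALU] = (3/2·λ − 3/2) / (1/2). Setting this equal to -9/2:
  3/2·λ − 3/2 = -9/2·(1/2)  ⇒  λ = -1/2
Then r = λ/(1−λ) = (-1/2)/(3/2) = -1/3. Check: with r = -1/3, H = (0, -1/2) and [HZU]:[ALU] = -9/2 as required.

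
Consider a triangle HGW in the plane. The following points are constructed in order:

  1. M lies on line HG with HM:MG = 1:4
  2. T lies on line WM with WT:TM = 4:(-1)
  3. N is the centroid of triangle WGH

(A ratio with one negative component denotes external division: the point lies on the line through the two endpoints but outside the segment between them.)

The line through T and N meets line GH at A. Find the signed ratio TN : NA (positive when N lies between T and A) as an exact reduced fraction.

TN:NA = -2

Work in coordinates with H = (0, 0), G = (1, 0), W = (0, 1).
1. M lies on line HG with HM:MG = 1:4 ⇒ M = (1/5, 0)
2. T lies on line WM with WT:TM = 4:(-1) ⇒ T = (4/15, -1/3)
3. N is the centroid of triangle WGH ⇒ N = (1/3, 1/3)
line TN meets GH at A = (3/10, 0)
N = T + t·(A−T) with t = 2, so TN:NA = 2:-1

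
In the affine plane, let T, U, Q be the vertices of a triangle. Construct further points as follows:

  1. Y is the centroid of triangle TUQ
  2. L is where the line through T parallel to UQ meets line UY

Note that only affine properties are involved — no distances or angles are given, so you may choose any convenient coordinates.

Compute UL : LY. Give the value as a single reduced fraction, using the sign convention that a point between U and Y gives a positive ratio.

UL:LY = -3/2

Assign T = (0, 0), U = (1, 0), Q = (0, 1) — the answer is frame-independent, so this choice is without loss of generality.
1. Y is the centroid of triangle TUQ ⇒ Y = (1/3, 1/3)
2. L is where the line through T parallel to UQ meets line UY ⇒ L = (-1, 1)
L = U + t·(Y−U) with t = 3, so UL:LY = t:(1−t) = 3:-2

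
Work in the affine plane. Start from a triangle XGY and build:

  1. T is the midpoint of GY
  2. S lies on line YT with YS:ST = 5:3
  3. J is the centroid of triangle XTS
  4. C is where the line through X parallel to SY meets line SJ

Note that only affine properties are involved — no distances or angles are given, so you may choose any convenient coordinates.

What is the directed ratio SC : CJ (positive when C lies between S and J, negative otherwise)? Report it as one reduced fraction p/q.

Work in coordinates with X = (0, 0), G = (1, 0), Y = (0, 1).
1. T is the midpoint of GY ⇒ T = (1/2, 1/2)
2. S lies on line YT with YS:ST = 5:3 ⇒ S = (5/16, 11/16)
3. J is the centroid of triangle XTS ⇒ J = (13/48, 19/48)
4. C is where the line through X parallel to SY meets line SJ ⇒ C = (3/16, -3/16)
C = S + t·(J−S) with t = 3, so SC:CJ = t:(1−t) = 3:-2

SC:CJ = -3/2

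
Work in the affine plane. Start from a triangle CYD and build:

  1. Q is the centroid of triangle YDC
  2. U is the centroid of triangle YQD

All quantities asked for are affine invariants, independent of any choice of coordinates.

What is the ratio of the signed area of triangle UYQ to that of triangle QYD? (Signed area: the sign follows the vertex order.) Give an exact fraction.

[UYQ]:[QYD] = -1/3

Choose coordinates C = (0, 0), Y = (1, 0), D = (0, 1).
1. Q is the centroid of triangle YDC ⇒ Q = (1/3, 1/3)
2. U is the centroid of triangle YQD ⇒ U = (4/9, 4/9)
2·[UYQ] = -1/9, 2·[QYD] = 1/3
[UYQ]:[QYD] = -1/9:1/3 = -1/3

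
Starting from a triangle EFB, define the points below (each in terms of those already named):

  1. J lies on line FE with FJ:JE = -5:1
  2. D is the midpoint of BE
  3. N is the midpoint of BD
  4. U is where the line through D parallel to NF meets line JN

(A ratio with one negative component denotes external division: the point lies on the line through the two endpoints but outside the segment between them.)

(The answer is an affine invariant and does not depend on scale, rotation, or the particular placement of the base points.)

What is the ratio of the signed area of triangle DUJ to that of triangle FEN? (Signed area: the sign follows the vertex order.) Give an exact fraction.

[DUJ]:[FEN] = -11/180

Choose coordinates E = (0, 0), F = (1, 0), B = (0, 1).
1. J lies on line FE with FJ:JE = -5:1 ⇒ J = (-1/4, 0)
2. D is the midpoint of BE ⇒ D = (0, 1/2)
3. N is the midpoint of BD ⇒ N = (0, 3/4)
4. U is where the line through D parallel to NF meets line JN ⇒ U = (-1/15, 11/20)
2·[DUJ] = 11/240, 2·[FEN] = -3/4
[DUJ]:[FEN] = 11/240:-3/4 = -11/180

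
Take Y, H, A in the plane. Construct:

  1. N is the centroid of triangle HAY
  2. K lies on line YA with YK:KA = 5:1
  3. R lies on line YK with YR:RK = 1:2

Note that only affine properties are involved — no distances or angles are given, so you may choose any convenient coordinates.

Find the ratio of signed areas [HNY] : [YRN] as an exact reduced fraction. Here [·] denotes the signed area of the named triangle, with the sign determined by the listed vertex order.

[HNY]:[YRN] = -18/5

Choose coordinates Y = (0, 0), H = (1, 0), A = (0, 1).
1. N is the centroid of triangle HAY ⇒ N = (1/3, 1/3)
2. K lies on line YA with YK:KA = 5:1 ⇒ K = (0, 5/6)
3. R lies on line YK with YR:RK = 1:2 ⇒ R = (0, 5/18)
2·[HNY] = 1/3, 2·[YRN] = -5/54
[HNY]:[YRN] = 1/3:-5/54 = -18/5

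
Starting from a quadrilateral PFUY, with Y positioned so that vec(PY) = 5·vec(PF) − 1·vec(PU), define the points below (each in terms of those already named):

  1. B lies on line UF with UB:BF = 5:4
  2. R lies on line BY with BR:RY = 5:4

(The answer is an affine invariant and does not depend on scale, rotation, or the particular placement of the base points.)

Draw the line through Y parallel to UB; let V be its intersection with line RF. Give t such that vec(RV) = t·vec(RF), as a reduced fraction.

t = -4/5

Choose coordinates P = (0, 0), F = (1, 0), U = (0, 1), Y = (5, -1).
1. B lies on line UF with UB:BF = 5:4 ⇒ B = (5/9, 4/9)
2. R lies on line BY with BR:RY = 5:4 ⇒ R = (245/81, -29/81)
through Y parallel to UB: direction (5/9, -5/9); meets RF at V = (209/45, -29/45)
V = R + t·(F−R) with t = -4/5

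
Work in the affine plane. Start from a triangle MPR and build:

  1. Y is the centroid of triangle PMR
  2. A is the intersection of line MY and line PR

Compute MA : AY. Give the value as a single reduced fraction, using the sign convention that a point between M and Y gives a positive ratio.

MA:AY = -3

Work in coordinates with M = (0, 0), P = (1, 0), R = (0, 1).
1. Y is the centroid of triangle PMR ⇒ Y = (1/3, 1/3)
2. A is the intersection of line MY and line PR ⇒ A = (1/2, 1/2)
A = M + t·(Y−M) with t = 3/2, so MA:AY = t:(1−t) = 3/2:-1/2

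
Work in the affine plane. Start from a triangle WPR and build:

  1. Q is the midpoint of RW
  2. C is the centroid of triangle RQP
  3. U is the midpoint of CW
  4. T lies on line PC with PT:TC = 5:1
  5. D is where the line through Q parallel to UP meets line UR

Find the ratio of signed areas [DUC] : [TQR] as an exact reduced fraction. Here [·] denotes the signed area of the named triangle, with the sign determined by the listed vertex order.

[DUC]:[TQR] = -3/14

Assign W = (0, 0), P = (1, 0), R = (0, 1) — the answer is frame-independent, so this choice is without loss of generality.
1. Q is the midpoint of RW ⇒ Q = (0, 1/2)
2. C is the centroid of triangle RQP ⇒ C = (1/3, 1/2)
3. U is the midpoint of CW ⇒ U = (1/6, 1/4)
4. T lies on line PC with PT:TC = 5:1 ⇒ T = (4/9, 5/12)
5. D is where the line through Q parallel to UP meets line UR ⇒ D = (5/42, 13/28)
2·[DUC] = 1/21, 2·[TQR] = -2/9
[DUC]:[TQR] = 1/21:-2/9 = -3/14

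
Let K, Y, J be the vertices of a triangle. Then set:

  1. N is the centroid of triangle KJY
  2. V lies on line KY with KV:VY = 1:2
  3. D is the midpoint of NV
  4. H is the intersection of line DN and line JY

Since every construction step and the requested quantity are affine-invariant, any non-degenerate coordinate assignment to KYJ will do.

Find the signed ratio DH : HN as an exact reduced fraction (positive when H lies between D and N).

DH:HN = -3/2

Assign K = (0, 0), Y = (1, 0), J = (0, 1) — the answer is frame-independent, so this choice is without loss of generality.
1. N is the centroid of triangle KJY ⇒ N = (1/3, 1/3)
2. V lies on line KY with KV:VY = 1:2 ⇒ V = (1/3, 0)
3. D is the midpoint of NV ⇒ D = (1/3, 1/6)
4. H is the intersection of line DN and line JY ⇒ H = (1/3, 2/3)
H = D + t·(N−D) with t = 3, so DH:HN = t:(1−t) = 3:-2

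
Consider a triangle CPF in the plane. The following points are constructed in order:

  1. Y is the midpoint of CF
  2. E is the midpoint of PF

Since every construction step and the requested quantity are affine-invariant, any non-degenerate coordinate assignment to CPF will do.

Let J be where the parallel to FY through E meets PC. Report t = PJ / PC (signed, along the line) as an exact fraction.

Choose coordinates C = (0, 0), P = (1, 0), F = (0, 1).
1. Y is the midpoint of CF ⇒ Y = (0, 1/2)
2. E is the midpoint of PF ⇒ E = (1/2, 1/2)
through E parallel to FY: direction (0, -1/2); meets PC at J = (1/2, 0)
J = P + t·(C−P) with t = 1/2

t = 1/2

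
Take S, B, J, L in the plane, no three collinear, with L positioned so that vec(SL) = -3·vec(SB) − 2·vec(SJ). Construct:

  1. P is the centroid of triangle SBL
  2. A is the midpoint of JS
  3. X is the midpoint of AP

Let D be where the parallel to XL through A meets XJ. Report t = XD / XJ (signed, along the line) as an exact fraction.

Assign S = (0, 0), B = (1, 0), J = (0, 1), L = (-3, -2) — the answer is frame-independent, so this choice is without loss of generality.
1. P is the centroid of triangle SBL ⇒ P = (-2/3, -2/3)
2. A is the midpoint of JS ⇒ A = (0, 1/2)
3. X is the midpoint of AP ⇒ X = (-1/3, -1/12)
through A parallel to XL: direction (-8/3, -23/12); meets XJ at D = (-16/81, 29/81)
D = X + t·(J−X) with t = 11/27

t = 11/27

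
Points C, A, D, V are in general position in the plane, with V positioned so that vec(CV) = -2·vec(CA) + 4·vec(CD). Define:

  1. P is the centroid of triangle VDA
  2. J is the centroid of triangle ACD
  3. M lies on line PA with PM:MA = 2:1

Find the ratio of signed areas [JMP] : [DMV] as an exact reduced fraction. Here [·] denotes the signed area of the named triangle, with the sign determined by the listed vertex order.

[JMP]:[DMV] = 4/7

Set C = (0, 0), A = (1, 0), D = (0, 1), V = (-2, 4); any affine frame gives the same invariant.
1. P is the centroid of triangle VDA ⇒ P = (-1/3, 5/3)
2. J is the centroid of triangle ACD ⇒ J = (1/3, 1/3)
3. M lies on line PA with PM:MA = 2:1 ⇒ M = (5/9, 5/9)
2·[JMP] = 4/9, 2·[DMV] = 7/9
[JMP]:[DMV] = 4/9:7/9 = 4/7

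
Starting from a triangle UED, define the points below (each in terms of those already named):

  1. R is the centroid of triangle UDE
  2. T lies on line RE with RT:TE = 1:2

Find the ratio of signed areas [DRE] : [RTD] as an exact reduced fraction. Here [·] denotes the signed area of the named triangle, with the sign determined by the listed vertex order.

Assign U = (0, 0), E = (1, 0), D = (0, 1) — the answer is frame-independent, so this choice is without loss of generality.
1. R is the centroid of triangle UDE ⇒ R = (1/3, 1/3)
2. T lies on line RE with RT:TE = 1:2 ⇒ T = (5/9, 2/9)
2·[DRE] = 1/3, 2·[RTD] = 1/9
[DRE]:[RTD] = 1/3:1/9 = 3

[DRE]:[RTD] = 3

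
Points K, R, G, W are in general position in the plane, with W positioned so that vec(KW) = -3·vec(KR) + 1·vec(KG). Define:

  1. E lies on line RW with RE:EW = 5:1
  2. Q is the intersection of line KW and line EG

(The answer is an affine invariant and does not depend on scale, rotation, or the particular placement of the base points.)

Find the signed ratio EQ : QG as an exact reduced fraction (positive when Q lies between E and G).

Assign K = (0, 0), R = (1, 0), G = (0, 1), W = (-3, 1) — the answer is frame-independent, so this choice is without loss of generality.
1. E lies on line RW with RE:EW = 5:1 ⇒ E = (-7/3, 5/6)
2. Q is the intersection of line KW and line EG ⇒ Q = (-42/17, 14/17)
Q = E + t·(G−E) with t = -1/17, so EQ:QG = t:(1−t) = -1/17:18/17

EQ:QG = -1/18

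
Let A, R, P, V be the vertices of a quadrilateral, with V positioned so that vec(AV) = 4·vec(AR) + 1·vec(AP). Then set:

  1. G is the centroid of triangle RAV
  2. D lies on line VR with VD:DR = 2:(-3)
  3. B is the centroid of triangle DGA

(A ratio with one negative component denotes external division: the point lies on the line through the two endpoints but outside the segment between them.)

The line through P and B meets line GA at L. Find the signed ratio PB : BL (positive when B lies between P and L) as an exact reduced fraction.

PB:BL = 2

Choose coordinates A = (0, 0), R = (1, 0), P = (0, 1), V = (4, 1).
1. G is the centroid of triangle RAV ⇒ G = (5/3, 1/3)
2. D lies on line VR with VD:DR = 2:(-3) ⇒ D = (10, 3)
3. B is the centroid of triangle DGA ⇒ B = (35/9, 10/9)
line PB meets GA at L = (35/6, 7/6)
B = P + t·(L−P) with t = 2/3, so PB:BL = 2/3:1/3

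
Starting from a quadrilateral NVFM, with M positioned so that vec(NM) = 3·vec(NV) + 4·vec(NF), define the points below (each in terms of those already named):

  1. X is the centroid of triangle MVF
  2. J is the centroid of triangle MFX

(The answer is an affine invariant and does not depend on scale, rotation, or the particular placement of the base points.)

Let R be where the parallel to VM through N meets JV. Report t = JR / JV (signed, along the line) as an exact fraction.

t = -1/2

Set N = (0, 0), V = (1, 0), F = (0, 1), M = (3, 4); any affine frame gives the same invariant.
1. X is the centroid of triangle MVF ⇒ X = (4/3, 5/3)
2. J is the centroid of triangle MFX ⇒ J = (13/9, 20/9)
through N parallel to VM: direction (2, 4); meets JV at R = (5/3, 10/3)
R = J + t·(V−J) with t = -1/2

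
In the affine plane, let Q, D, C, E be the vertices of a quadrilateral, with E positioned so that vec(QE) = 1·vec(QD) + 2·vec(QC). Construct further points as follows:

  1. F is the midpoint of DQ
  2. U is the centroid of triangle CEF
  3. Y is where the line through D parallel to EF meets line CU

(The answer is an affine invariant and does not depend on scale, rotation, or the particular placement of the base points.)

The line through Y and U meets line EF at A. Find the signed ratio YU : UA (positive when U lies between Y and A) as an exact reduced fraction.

YU:UA = -3

Work in coordinates with Q = (0, 0), D = (1, 0), C = (0, 1), E = (1, 2).
1. F is the midpoint of DQ ⇒ F = (1/2, 0)
2. U is the centroid of triangle CEF ⇒ U = (1/2, 1)
3. Y is where the line through D parallel to EF meets line CU ⇒ Y = (5/4, 1)
line YU meets EF at A = (3/4, 1)
U = Y + t·(A−Y) with t = 3/2, so YU:UA = 3/2:-1/2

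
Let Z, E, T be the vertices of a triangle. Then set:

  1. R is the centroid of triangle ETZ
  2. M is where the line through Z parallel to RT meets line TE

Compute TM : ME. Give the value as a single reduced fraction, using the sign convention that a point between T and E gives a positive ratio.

Set Z = (0, 0), E = (1, 0), T = (0, 1); any affine frame gives the same invariant.
1. R is the centroid of triangle ETZ ⇒ R = (1/3, 1/3)
2. M is where the line through Z parallel to RT meets line TE ⇒ M = (-1, 2)
M = T + t·(E−T) with t = -1, so TM:ME = t:(1−t) = -1:2

TM:ME = -1/2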